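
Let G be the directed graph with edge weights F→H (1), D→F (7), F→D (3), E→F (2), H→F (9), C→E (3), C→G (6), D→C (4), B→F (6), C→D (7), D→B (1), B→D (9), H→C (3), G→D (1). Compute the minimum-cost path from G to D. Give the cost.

Routes from G to D:
G → D: 1
Shortest: 1.

1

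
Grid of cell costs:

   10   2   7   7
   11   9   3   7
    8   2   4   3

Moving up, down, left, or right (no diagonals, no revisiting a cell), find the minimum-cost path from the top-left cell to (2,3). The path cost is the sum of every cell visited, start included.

29

Cheapest: [0,0] [0,1] [0,2] [1,2] [2,2] [2,3]
  10 + 2 + 7 + 3 + 4 + 3 = 29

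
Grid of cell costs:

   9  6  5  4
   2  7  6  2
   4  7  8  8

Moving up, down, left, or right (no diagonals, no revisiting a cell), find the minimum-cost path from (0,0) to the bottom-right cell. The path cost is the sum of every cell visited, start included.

One optimal route is [0,0] [0,1] [0,2] [0,3] [1,3] [2,3].
Its cost is 9 + 6 + 5 + 4 + 2 + 8 = 34.

34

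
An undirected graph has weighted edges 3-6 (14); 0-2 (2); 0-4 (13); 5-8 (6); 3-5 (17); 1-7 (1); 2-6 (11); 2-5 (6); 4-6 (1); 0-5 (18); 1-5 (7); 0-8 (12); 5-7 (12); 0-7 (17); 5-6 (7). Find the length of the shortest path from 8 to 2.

12

Comparing a few candidate routes:
8 -> 5 -> 6 -> 2: 6 + 7 + 11 = 24
8 -> 5 -> 2: 6 + 6 = 12
8 -> 0 -> 2: 12 + 2 = 14
8 -> 5 -> 0 -> 2: 6 + 18 + 2 = 26
Best route has total 12.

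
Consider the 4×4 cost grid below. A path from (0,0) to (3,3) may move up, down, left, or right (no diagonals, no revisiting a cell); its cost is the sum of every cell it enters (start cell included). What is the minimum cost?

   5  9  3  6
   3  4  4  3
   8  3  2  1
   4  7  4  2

20

One optimal route is (0,0) → (1,0) → (1,1) → (2,1) → (2,2) → (2,3) → (3,3).
Its cost is 5 + 3 + 4 + 3 + 2 + 1 + 2 = 20.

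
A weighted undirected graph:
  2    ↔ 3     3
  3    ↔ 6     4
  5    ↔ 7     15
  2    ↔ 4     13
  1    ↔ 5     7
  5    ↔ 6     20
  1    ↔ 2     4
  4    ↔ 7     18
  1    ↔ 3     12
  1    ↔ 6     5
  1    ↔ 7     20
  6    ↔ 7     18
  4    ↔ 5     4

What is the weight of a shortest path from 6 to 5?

Comparing a few candidate routes:
6 → 3 → 1 → 5: 4 + 12 + 7 = 23
6 → 5: 20
6 → 1 → 5: 5 + 7 = 12
6 → 3 → 2 → 1 → 5: 4 + 3 + 4 + 7 = 18
Best route has total 12.

12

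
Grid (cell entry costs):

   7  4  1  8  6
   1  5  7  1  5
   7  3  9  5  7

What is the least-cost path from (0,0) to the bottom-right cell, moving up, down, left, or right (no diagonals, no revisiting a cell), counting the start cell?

32

Take [0,0] [0,1] [0,2] [1,2] [1,3] [1,4] [2,4] for a total of 7 + 4 + 1 + 7 + 1 + 5 + 7 = 32.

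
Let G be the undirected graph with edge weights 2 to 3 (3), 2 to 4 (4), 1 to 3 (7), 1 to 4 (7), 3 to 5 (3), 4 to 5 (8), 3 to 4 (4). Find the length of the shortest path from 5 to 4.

7

Checking several routes:
5-3-2-4: 3 + 3 + 4 = 10
5-4: 8
5-3-4: 3 + 4 = 7
Best route has total 7.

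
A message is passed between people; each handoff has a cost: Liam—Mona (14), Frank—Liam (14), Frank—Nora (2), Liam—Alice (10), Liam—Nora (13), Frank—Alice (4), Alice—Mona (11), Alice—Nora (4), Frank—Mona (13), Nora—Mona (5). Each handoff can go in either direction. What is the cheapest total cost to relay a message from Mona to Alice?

Checking several routes:
Mona-Frank-Alice: 13 + 4 = 17
Mona-Nora-Alice: 5 + 4 = 9
Mona-Nora-Frank-Alice: 5 + 2 + 4 = 11
Mona-Frank-Nora-Alice: 13 + 2 + 4 = 19
Mona-Alice: 11
Mona-Liam-Alice: 14 + 10 = 24
Shortest: 9.

9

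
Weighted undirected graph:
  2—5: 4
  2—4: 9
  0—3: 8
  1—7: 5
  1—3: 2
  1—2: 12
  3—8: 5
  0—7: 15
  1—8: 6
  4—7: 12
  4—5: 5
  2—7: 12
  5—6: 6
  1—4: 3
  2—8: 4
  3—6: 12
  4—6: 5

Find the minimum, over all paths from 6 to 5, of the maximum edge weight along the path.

Checking several routes:
6-4-1-3-8-2-5: max(5, 3, 2, 5, 4, 4) = 5
6-5: max(6) = 6
6-4-5: max(5, 5) = 5
Smallest bottleneck: 5.

5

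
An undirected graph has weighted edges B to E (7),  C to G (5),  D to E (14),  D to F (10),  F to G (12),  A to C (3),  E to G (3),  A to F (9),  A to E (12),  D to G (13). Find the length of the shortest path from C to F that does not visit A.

Routes from C to F avoiding A:
C -> G -> D -> F: 5 + 13 + 10 = 28
C -> G -> E -> D -> F: 5 + 3 + 14 + 10 = 32
C -> G -> F: 5 + 12 = 17
Best route has total 17.

17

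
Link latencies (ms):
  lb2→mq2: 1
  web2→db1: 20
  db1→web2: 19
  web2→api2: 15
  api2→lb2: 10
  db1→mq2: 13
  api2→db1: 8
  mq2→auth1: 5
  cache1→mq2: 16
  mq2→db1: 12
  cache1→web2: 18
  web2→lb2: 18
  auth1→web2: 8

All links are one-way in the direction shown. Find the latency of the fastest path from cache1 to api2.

Candidate routes:
cache1 -> web2 -> api2: 18 + 15 = 33
cache1 -> mq2 -> auth1 -> web2 -> api2: 16 + 5 + 8 + 15 = 44
cache1 -> mq2 -> db1 -> web2 -> api2: 16 + 12 + 19 + 15 = 62
Best route has total 33 ms.

33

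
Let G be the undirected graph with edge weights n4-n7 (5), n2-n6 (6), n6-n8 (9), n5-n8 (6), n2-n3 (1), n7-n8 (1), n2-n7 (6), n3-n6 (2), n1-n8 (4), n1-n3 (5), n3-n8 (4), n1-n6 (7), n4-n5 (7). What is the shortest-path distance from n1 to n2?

6

A few of the n1→n2 routes:
n1 - n8 - n3 - n2: 4 + 4 + 1 = 9
n1 - n3 - n2: 5 + 1 = 6
n1 - n6 - n3 - n2: 7 + 2 + 1 = 10
The minimum is 6.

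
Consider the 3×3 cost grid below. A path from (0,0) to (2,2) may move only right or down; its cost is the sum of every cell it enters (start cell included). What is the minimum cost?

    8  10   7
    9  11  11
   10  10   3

Best path: [0,0] [0,1] [0,2] [1,2] [2,2]
Cost: 8 + 10 + 7 + 11 + 3 = 39

39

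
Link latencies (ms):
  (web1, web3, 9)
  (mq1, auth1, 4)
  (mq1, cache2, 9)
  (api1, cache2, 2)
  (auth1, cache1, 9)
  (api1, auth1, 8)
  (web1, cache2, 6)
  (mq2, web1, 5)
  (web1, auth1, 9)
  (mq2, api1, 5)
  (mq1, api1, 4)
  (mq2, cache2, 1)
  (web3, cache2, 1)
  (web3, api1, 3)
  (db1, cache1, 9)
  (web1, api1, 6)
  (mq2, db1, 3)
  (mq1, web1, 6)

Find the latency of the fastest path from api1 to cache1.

15

Some routes from api1 to cache1:
api1-web3-cache2-mq2-db1-cache1: 3 + 1 + 1 + 3 + 9 = 17
api1-cache2-mq2-db1-cache1: 2 + 1 + 3 + 9 = 15
api1-mq2-db1-cache1: 5 + 3 + 9 = 17
api1-mq1-auth1-cache1: 4 + 4 + 9 = 17
Best route has total 15 ms.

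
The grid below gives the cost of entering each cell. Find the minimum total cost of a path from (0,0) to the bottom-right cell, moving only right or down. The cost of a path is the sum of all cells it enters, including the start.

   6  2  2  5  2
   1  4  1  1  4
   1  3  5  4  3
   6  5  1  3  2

One optimal route is (0,0) -> (0,1) -> (0,2) -> (1,2) -> (1,3) -> (1,4) -> (2,4) -> (3,4).
Its cost is 6 + 2 + 2 + 1 + 1 + 4 + 3 + 2 = 21.

21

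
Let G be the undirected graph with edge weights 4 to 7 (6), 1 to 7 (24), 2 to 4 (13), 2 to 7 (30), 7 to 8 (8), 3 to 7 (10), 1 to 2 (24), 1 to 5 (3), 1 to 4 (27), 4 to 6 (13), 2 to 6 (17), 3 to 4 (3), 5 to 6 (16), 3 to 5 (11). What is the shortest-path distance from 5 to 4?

Comparing a few candidate routes:
5-3-4: 11 + 3 = 14
5-6-4: 16 + 13 = 29
5-1-4: 3 + 27 = 30
5-3-7-4: 11 + 10 + 6 = 27
Best route has total 14.

14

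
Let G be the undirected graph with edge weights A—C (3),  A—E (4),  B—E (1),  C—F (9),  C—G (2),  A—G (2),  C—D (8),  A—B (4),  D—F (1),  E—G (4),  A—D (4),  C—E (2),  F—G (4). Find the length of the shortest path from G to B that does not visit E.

6

Some routes from G to B avoiding E:
G→A→B: 2 + 4 = 6
G→F→D→A→B: 4 + 1 + 4 + 4 = 13
G→C→A→B: 2 + 3 + 4 = 9
G→F→C→A→B: 4 + 9 + 3 + 4 = 20
G→C→D→A→B: 2 + 8 + 4 + 4 = 18
Shortest: 6.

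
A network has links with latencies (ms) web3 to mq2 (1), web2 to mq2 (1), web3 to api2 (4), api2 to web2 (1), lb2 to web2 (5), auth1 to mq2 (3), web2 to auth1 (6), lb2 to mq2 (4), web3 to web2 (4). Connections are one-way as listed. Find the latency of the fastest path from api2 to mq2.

Candidate routes:
api2→web2→mq2: 1 + 1 = 2
api2→web2→auth1→mq2: 1 + 6 + 3 = 10
Best route has total 2 ms.

2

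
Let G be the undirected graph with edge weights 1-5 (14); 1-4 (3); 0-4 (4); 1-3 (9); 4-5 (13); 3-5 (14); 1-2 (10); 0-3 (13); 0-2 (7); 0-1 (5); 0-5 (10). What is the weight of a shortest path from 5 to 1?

Checking several routes:
5-4-1: 13 + 3 = 16
5-1: 14
5-0-1: 10 + 5 = 15
The minimum is 14.

14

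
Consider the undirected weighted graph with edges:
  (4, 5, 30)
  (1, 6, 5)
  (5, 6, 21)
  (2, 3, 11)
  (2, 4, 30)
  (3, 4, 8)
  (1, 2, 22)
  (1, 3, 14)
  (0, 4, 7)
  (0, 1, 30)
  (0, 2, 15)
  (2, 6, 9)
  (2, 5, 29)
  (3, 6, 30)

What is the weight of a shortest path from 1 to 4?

22

A few of the 1→4 routes:
1→2→3→4: 22 + 11 + 8 = 41
1→6→2→0→4: 5 + 9 + 15 + 7 = 36
1→6→2→3→4: 5 + 9 + 11 + 8 = 33
1→3→4: 14 + 8 = 22
1→0→4: 30 + 7 = 37
Best route has total 22.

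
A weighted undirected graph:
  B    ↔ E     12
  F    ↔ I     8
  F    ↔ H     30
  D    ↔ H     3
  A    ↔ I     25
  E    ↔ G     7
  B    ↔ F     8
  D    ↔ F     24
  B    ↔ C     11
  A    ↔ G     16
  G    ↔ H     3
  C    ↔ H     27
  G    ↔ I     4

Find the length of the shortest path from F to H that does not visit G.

27

Paths from F to H avoiding G:
F -> H: 30
F -> D -> H: 24 + 3 = 27
F -> B -> C -> H: 8 + 11 + 27 = 46
Shortest: 27.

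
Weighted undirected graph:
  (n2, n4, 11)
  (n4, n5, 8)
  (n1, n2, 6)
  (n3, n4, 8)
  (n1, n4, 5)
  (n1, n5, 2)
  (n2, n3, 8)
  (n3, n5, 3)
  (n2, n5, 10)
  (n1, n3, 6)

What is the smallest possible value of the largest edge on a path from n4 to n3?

5

Some routes from n4 to n3:
n4 - n5 - n3: max(8, 3) = 8
n4 - n1 - n5 - n3: max(5, 2, 3) = 5
n4 - n5 - n1 - n2 - n3: max(8, 2, 6, 8) = 8
n4 - n3: max(8) = 8
n4 - n1 - n3: max(5, 6) = 6
n4 - n1 - n2 - n3: max(5, 6, 8) = 8
Best route has worst link 5.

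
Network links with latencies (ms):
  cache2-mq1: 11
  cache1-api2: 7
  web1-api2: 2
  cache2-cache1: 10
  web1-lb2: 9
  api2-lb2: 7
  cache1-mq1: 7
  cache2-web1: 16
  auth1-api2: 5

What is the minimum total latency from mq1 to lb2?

A few of the mq1→lb2 routes:
mq1-cache2-cache1-api2-lb2: 11 + 10 + 7 + 7 = 35
mq1-cache2-web1-api2-lb2: 11 + 16 + 2 + 7 = 36
mq1-cache1-api2-web1-lb2: 7 + 7 + 2 + 9 = 25
mq1-cache2-web1-lb2: 11 + 16 + 9 = 36
mq1-cache1-api2-lb2: 7 + 7 + 7 = 21
Best route has total 21 ms.

21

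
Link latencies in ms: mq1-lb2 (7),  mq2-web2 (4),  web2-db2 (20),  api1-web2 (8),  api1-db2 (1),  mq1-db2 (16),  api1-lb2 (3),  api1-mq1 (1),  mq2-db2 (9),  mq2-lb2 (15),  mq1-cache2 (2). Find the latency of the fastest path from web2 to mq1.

9

Comparing a few candidate routes:
web2 → api1 → mq1: 8 + 1 = 9
web2 → api1 → lb2 → mq1: 8 + 3 + 7 = 18
web2 → mq2 → db2 → api1 → mq1: 4 + 9 + 1 + 1 = 15
The minimum is 9 ms.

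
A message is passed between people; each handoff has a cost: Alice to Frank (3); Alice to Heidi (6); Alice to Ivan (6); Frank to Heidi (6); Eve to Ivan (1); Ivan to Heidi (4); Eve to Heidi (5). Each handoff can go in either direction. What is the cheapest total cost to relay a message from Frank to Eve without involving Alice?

Routes from Frank to Eve avoiding Alice:
Frank→Heidi→Ivan→Eve: 6 + 4 + 1 = 11
Frank→Heidi→Eve: 6 + 5 = 11
Best route has total 11.

11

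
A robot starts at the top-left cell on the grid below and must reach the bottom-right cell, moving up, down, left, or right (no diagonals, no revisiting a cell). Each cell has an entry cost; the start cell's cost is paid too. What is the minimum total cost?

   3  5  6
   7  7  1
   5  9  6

Take [0,0]→[0,1]→[0,2]→[1,2]→[2,2] for a total of 3 + 5 + 6 + 1 + 6 = 21.

21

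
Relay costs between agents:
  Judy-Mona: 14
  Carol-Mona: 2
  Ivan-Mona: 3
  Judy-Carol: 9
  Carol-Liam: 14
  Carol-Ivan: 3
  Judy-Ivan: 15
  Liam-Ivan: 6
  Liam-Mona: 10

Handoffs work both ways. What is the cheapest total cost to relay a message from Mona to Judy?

11

Checking several routes:
Mona→Ivan→Carol→Judy: 3 + 3 + 9 = 15
Mona→Judy: 14
Mona→Carol→Judy: 2 + 9 = 11
Best route has total 11.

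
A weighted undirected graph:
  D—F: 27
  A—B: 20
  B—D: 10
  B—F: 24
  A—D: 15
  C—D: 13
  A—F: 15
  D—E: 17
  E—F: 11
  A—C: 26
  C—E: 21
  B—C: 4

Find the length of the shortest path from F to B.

24

A few of the F→B routes:
F → D → B: 27 + 10 = 37
F → A → B: 15 + 20 = 35
F → B: 24
F → E → C → B: 11 + 21 + 4 = 36
Shortest: 24.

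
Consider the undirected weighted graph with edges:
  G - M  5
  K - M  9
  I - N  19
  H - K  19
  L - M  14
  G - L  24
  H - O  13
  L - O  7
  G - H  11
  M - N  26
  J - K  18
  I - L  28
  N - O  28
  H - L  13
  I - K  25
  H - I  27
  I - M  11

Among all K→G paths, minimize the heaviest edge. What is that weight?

Checking several routes:
K→M→L→H→G: max(9, 14, 13, 11) = 14
K→M→G: max(9, 5) = 9
K→M→L→O→H→G: max(9, 14, 7, 13, 11) = 14
The minimum achievable maximum is 9.

9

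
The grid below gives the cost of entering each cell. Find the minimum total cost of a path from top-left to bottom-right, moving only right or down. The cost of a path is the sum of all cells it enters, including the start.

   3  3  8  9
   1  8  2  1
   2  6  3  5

One optimal route is (0,0)→(1,0)→(1,1)→(1,2)→(1,3)→(2,3).
Its cost is 3 + 1 + 8 + 2 + 1 + 5 = 20.
For comparison, the top-then-right route costs 29.

20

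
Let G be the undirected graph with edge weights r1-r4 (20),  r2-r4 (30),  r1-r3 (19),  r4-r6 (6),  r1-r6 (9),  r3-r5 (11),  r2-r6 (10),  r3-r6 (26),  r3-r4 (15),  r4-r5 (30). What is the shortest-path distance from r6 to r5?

32

A few of the r6→r5 routes:
r6 -> r4 -> r1 -> r3 -> r5: 6 + 20 + 19 + 11 = 56
r6 -> r1 -> r3 -> r5: 9 + 19 + 11 = 39
r6 -> r1 -> r4 -> r3 -> r5: 9 + 20 + 15 + 11 = 55
r6 -> r4 -> r3 -> r5: 6 + 15 + 11 = 32
r6 -> r4 -> r5: 6 + 30 = 36
r6 -> r3 -> r5: 26 + 11 = 37
Shortest: 32.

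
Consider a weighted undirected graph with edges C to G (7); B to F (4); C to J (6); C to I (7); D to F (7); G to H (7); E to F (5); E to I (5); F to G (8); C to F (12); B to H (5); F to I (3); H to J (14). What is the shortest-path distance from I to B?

A few of the I→B routes:
I -> F -> B: 3 + 4 = 7
I -> E -> F -> B: 5 + 5 + 4 = 14
I -> C -> F -> B: 7 + 12 + 4 = 23
I -> F -> G -> H -> B: 3 + 8 + 7 + 5 = 23
I -> C -> G -> F -> B: 7 + 7 + 8 + 4 = 26
I -> C -> G -> H -> B: 7 + 7 + 7 + 5 = 26
Shortest: 7.

7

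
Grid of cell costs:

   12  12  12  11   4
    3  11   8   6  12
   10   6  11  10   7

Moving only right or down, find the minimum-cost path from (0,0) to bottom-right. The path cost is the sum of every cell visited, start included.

57

One optimal route is [0,0]→[1,0]→[1,1]→[1,2]→[1,3]→[2,3]→[2,4].
Its cost is 12 + 3 + 11 + 8 + 6 + 10 + 7 = 57.
For comparison, the top-then-right route costs 70.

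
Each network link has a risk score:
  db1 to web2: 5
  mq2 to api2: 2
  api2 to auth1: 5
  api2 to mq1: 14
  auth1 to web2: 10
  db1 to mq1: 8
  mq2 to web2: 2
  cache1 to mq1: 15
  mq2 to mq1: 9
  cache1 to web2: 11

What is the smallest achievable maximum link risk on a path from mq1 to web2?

Candidate routes:
mq1 -> api2 -> mq2 -> web2: max(14, 2, 2) = 14
mq1 -> api2 -> auth1 -> web2: max(14, 5, 10) = 14
mq1 -> db1 -> web2: max(8, 5) = 8
mq1 -> mq2 -> api2 -> auth1 -> web2: max(9, 2, 5, 10) = 10
mq1 -> mq2 -> web2: max(9, 2) = 9
mq1 -> cache1 -> web2: max(15, 11) = 15
Best route has worst link 8.

8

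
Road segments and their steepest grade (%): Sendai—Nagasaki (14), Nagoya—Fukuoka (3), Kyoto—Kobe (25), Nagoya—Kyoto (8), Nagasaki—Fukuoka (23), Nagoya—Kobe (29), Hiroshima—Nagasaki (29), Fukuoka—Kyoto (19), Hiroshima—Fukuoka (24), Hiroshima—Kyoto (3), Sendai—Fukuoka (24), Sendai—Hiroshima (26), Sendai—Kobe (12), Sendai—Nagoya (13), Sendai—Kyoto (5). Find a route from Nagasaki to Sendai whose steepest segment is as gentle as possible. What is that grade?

14

Checking several routes:
Nagasaki → Fukuoka → Kyoto → Nagoya → Sendai: max(23, 19, 8, 13) = 23
Nagasaki → Fukuoka → Nagoya → Sendai: max(23, 3, 13) = 23
Nagasaki → Sendai: max(14) = 14
Nagasaki → Fukuoka → Nagoya → Kyoto → Sendai: max(23, 3, 8, 5) = 23
Best route has worst link 14%.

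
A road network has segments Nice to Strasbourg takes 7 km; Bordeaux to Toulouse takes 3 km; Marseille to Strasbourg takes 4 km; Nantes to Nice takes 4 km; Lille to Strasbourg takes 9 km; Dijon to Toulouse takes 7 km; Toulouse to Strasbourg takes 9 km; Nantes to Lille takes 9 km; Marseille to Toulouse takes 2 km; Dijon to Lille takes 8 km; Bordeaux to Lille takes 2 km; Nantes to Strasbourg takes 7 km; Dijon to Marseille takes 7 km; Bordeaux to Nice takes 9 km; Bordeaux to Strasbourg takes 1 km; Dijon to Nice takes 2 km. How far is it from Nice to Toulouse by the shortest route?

Checking several routes:
Nice→Bordeaux→Toulouse: 9 + 3 = 12
Nice→Dijon→Toulouse: 2 + 7 = 9
Nice→Dijon→Marseille→Toulouse: 2 + 7 + 2 = 11
Nice→Strasbourg→Bordeaux→Toulouse: 7 + 1 + 3 = 11
The minimum is 9 km.

9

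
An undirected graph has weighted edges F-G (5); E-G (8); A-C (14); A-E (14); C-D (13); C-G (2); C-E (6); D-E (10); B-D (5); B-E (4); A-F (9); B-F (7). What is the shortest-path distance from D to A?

21

Checking several routes:
D→C→A: 13 + 14 = 27
D→E→A: 10 + 14 = 24
D→C→G→F→A: 13 + 2 + 5 + 9 = 29
D→B→E→A: 5 + 4 + 14 = 23
D→B→E→C→A: 5 + 4 + 6 + 14 = 29
D→B→F→A: 5 + 7 + 9 = 21
Shortest: 21.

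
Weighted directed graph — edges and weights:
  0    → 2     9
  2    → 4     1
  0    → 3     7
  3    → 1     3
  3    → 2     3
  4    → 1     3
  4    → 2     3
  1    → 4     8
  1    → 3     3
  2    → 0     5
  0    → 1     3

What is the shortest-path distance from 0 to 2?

Routes from 0 to 2:
0 -> 3 -> 1 -> 4 -> 2: 7 + 3 + 8 + 3 = 21
0 -> 1 -> 3 -> 2: 3 + 3 + 3 = 9
0 -> 1 -> 4 -> 2: 3 + 8 + 3 = 14
0 -> 3 -> 2: 7 + 3 = 10
0 -> 2: 9
Shortest: 9.

9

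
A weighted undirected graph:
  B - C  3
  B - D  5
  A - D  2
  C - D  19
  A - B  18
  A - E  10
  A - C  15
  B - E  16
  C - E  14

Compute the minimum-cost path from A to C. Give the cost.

Some routes from A to C:
A - B - C: 18 + 3 = 21
A - D - B - C: 2 + 5 + 3 = 10
A - C: 15
Shortest: 10.

10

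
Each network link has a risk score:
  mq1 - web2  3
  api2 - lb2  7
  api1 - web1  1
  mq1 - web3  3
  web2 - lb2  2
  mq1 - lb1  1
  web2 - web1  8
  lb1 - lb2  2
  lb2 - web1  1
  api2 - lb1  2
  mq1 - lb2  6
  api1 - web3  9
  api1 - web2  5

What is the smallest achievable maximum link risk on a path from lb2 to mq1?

Comparing a few candidate routes:
lb2-lb1-mq1: max(2, 1) = 2
lb2-web1-api1-web2-mq1: max(1, 1, 5, 3) = 5
lb2-web2-mq1: max(2, 3) = 3
Best route has worst link 2.

2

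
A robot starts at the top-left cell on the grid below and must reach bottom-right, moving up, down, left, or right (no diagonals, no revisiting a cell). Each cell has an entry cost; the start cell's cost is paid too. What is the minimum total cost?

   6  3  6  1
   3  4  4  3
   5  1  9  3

Take r0c0 → r0c1 → r0c2 → r0c3 → r1c3 → r2c3 for a total of 6 + 3 + 6 + 1 + 3 + 3 = 22.

22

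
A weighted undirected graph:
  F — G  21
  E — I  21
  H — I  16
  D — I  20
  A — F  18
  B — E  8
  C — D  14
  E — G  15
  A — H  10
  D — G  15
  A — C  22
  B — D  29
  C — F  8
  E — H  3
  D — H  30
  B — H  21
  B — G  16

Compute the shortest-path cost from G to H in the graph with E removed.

A few of the G→H routes:
G - B - H: 16 + 21 = 37
G - F - A - H: 21 + 18 + 10 = 49
G - D - I - H: 15 + 20 + 16 = 51
G - D - H: 15 + 30 = 45
Best route has total 37.

37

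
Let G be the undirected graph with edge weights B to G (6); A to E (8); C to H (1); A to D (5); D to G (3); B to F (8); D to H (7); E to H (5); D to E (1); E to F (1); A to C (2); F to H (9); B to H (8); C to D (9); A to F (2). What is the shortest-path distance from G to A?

A few of the G→A routes:
G-D-A: 3 + 5 = 8
G-D-E-H-C-A: 3 + 1 + 5 + 1 + 2 = 12
G-D-E-F-A: 3 + 1 + 1 + 2 = 7
Shortest: 7.

7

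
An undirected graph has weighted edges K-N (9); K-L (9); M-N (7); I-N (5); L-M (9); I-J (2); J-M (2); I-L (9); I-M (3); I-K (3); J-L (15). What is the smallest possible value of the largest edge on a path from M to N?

5

A few of the M→N routes:
M→J→I→N: max(2, 2, 5) = 5
M→J→I→L→K→N: max(2, 2, 9, 9, 9) = 9
M→N: max(7) = 7
M→I→K→N: max(3, 3, 9) = 9
M→I→N: max(3, 5) = 5
M→I→L→K→N: max(3, 9, 9, 9) = 9
The minimum achievable maximum is 5.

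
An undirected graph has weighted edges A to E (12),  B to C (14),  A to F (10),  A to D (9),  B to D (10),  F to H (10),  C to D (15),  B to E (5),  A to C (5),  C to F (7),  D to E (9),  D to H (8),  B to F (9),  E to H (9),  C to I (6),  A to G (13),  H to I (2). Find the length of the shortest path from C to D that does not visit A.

Comparing a few candidate routes:
C - B - D: 14 + 10 = 24
C - I - H - D: 6 + 2 + 8 = 16
C - F - B - D: 7 + 9 + 10 = 26
C - F - H - D: 7 + 10 + 8 = 25
C - D: 15
Best route has total 15.

15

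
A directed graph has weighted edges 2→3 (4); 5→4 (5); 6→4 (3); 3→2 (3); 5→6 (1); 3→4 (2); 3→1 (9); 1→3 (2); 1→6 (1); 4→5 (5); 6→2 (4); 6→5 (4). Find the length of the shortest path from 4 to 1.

23

Candidate routes:
4→5→6→2→3→1: 5 + 1 + 4 + 4 + 9 = 23
The minimum is 23.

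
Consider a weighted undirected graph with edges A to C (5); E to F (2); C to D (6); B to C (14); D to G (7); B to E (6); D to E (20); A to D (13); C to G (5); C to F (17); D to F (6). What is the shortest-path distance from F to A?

17

Comparing a few candidate routes:
F→D→A: 6 + 13 = 19
F→C→A: 17 + 5 = 22
F→D→C→A: 6 + 6 + 5 = 17
Best route has total 17.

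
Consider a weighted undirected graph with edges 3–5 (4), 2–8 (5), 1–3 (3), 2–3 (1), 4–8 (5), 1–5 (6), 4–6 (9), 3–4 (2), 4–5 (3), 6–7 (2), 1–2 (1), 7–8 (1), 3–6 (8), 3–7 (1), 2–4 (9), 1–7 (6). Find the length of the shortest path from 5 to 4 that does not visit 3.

Some routes from 5 to 4 avoiding 3:
5→1→2→4: 6 + 1 + 9 = 16
5→1→7→8→4: 6 + 6 + 1 + 5 = 18
5→1→2→8→7→6→4: 6 + 1 + 5 + 1 + 2 + 9 = 24
5→1→2→8→4: 6 + 1 + 5 + 5 = 17
5→4: 3
5→1→7→6→4: 6 + 6 + 2 + 9 = 23
Shortest: 3.

3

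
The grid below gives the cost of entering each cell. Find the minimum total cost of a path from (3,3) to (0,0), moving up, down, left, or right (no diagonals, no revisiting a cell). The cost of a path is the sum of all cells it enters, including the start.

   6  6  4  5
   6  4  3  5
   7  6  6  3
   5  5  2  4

31

Take (3,3)→(2,3)→(1,3)→(1,2)→(0,2)→(0,1)→(0,0) for a total of 4 + 3 + 5 + 3 + 4 + 6 + 6 = 31.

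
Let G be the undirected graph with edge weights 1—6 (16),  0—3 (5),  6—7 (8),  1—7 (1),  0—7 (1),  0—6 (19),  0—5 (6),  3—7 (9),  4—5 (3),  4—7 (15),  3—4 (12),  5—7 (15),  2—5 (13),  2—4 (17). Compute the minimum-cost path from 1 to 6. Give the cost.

Checking several routes:
1 - 7 - 5 - 0 - 6: 1 + 15 + 6 + 19 = 41
1 - 7 - 0 - 6: 1 + 1 + 19 = 21
1 - 7 - 3 - 0 - 6: 1 + 9 + 5 + 19 = 34
1 - 7 - 6: 1 + 8 = 9
1 - 6: 16
The minimum is 9.

9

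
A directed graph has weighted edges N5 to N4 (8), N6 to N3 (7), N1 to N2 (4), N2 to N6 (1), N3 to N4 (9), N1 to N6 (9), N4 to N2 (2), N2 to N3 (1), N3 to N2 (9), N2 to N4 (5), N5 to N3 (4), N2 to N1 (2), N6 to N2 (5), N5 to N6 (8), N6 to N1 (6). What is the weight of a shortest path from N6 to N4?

10

Comparing a few candidate routes:
N6-N1-N2-N4: 6 + 4 + 5 = 15
N6-N2-N3-N4: 5 + 1 + 9 = 15
N6-N2-N4: 5 + 5 = 10
The minimum is 10.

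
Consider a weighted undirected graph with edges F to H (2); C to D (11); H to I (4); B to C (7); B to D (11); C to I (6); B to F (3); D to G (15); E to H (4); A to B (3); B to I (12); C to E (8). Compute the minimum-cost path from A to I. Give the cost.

12

Comparing a few candidate routes:
A-B-C-E-H-I: 3 + 7 + 8 + 4 + 4 = 26
A-B-C-I: 3 + 7 + 6 = 16
A-B-D-C-I: 3 + 11 + 11 + 6 = 31
A-B-F-H-I: 3 + 3 + 2 + 4 = 12
A-B-F-H-E-C-I: 3 + 3 + 2 + 4 + 8 + 6 = 26
A-B-I: 3 + 12 = 15
Shortest: 12.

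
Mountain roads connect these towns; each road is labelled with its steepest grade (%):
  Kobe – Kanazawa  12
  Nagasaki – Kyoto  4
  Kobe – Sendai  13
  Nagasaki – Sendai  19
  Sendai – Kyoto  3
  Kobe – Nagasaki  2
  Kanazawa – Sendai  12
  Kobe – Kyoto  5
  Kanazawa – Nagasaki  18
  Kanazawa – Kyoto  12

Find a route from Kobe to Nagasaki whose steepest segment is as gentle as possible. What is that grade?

2

Some routes from Kobe to Nagasaki:
Kobe-Sendai-Kanazawa-Kyoto-Nagasaki: max(13, 12, 12, 4) = 13
Kobe-Kanazawa-Kyoto-Nagasaki: max(12, 12, 4) = 12
Kobe-Nagasaki: max(2) = 2
Kobe-Kanazawa-Sendai-Kyoto-Nagasaki: max(12, 12, 3, 4) = 12
Kobe-Kyoto-Nagasaki: max(5, 4) = 5
Smallest bottleneck: 2%.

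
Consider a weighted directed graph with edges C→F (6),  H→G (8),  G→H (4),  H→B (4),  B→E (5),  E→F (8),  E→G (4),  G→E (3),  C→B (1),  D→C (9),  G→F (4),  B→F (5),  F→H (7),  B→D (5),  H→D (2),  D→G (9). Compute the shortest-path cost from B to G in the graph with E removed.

14

Candidate routes:
B -> F -> H -> D -> G: 5 + 7 + 2 + 9 = 23
B -> F -> H -> G: 5 + 7 + 8 = 20
B -> D -> C -> F -> H -> G: 5 + 9 + 6 + 7 + 8 = 35
B -> D -> G: 5 + 9 = 14
The minimum is 14.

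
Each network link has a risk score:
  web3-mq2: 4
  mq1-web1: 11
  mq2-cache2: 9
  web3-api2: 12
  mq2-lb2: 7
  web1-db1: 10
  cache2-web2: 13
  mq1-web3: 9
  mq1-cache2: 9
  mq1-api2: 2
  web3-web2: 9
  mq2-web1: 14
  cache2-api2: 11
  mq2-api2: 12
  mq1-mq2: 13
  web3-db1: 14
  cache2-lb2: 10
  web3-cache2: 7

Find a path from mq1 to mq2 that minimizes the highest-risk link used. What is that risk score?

A few of the mq1→mq2 routes:
mq1→web3→cache2→mq2: max(9, 7, 9) = 9
mq1→cache2→web3→mq2: max(9, 7, 4) = 9
mq1→web3→mq2: max(9, 4) = 9
mq1→cache2→lb2→mq2: max(9, 10, 7) = 10
mq1→cache2→mq2: max(9, 9) = 9
The minimum achievable maximum is 9.

9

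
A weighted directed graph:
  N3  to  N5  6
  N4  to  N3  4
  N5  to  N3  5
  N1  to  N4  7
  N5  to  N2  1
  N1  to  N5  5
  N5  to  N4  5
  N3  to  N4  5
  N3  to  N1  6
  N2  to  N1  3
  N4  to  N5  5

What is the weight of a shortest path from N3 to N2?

7

Paths from N3 to N2:
N3→N4→N5→N2: 5 + 5 + 1 = 11
N3→N1→N4→N5→N2: 6 + 7 + 5 + 1 = 19
N3→N5→N2: 6 + 1 = 7
N3→N1→N5→N2: 6 + 5 + 1 = 12
Best route has total 7.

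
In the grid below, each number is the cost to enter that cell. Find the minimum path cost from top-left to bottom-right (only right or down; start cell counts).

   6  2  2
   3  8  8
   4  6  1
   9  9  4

Best path: (0,0)→(0,1)→(0,2)→(1,2)→(2,2)→(3,2)
Cost: 6 + 2 + 2 + 8 + 1 + 4 = 23

23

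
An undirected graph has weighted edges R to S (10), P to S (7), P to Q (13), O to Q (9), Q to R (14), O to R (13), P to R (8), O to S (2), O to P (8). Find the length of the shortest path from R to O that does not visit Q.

12

Paths from R to O avoiding Q:
R-O: 13
R-S-O: 10 + 2 = 12
R-S-P-O: 10 + 7 + 8 = 25
R-P-O: 8 + 8 = 16
R-P-S-O: 8 + 7 + 2 = 17
Best route has total 12.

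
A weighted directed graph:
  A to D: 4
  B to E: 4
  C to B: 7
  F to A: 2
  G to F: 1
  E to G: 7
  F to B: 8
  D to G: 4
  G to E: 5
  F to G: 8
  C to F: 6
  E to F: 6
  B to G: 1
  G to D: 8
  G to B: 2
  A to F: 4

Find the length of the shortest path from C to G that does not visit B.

Paths from C to G avoiding B:
C -> F -> A -> D -> G: 6 + 2 + 4 + 4 = 16
C -> F -> G: 6 + 8 = 14
Shortest: 14.

14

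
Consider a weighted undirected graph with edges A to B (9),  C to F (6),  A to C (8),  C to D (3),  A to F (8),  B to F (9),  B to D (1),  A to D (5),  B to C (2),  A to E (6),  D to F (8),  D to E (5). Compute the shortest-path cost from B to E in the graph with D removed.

Paths from B to E avoiding D:
B-F-A-E: 9 + 8 + 6 = 23
B-F-C-A-E: 9 + 6 + 8 + 6 = 29
B-C-F-A-E: 2 + 6 + 8 + 6 = 22
B-A-E: 9 + 6 = 15
B-C-A-E: 2 + 8 + 6 = 16
Shortest: 15.

15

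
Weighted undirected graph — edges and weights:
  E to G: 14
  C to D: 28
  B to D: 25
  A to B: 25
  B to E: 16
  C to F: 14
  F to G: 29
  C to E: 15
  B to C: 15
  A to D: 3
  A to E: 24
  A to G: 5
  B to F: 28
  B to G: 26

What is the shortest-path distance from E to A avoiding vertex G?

Comparing a few candidate routes:
E→B→A: 16 + 25 = 41
E→B→D→A: 16 + 25 + 3 = 44
E→C→D→A: 15 + 28 + 3 = 46
E→A: 24
Shortest: 24.

24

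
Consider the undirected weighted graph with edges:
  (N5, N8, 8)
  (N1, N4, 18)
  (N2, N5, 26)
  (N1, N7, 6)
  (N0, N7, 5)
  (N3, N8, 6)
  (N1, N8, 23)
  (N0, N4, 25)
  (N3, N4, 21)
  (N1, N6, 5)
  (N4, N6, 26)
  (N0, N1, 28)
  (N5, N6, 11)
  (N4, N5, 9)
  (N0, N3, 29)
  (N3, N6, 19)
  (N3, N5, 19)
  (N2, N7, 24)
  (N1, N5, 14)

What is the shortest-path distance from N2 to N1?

Comparing a few candidate routes:
N2 -> N7 -> N1: 24 + 6 = 30
N2 -> N5 -> N1: 26 + 14 = 40
N2 -> N5 -> N4 -> N1: 26 + 9 + 18 = 53
N2 -> N5 -> N6 -> N1: 26 + 11 + 5 = 42
Best route has total 30.

30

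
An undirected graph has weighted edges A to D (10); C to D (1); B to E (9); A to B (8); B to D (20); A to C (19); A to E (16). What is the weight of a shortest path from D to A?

Paths from D to A:
D -> B -> E -> A: 20 + 9 + 16 = 45
D -> A: 10
D -> B -> A: 20 + 8 = 28
D -> C -> A: 1 + 19 = 20
Shortest: 10.

10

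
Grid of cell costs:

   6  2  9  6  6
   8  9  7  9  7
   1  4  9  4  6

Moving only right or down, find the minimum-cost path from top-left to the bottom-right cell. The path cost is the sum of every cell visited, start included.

38

Best path: (0,0) → (1,0) → (2,0) → (2,1) → (2,2) → (2,3) → (2,4)
Cost: 6 + 8 + 1 + 4 + 9 + 4 + 6 = 38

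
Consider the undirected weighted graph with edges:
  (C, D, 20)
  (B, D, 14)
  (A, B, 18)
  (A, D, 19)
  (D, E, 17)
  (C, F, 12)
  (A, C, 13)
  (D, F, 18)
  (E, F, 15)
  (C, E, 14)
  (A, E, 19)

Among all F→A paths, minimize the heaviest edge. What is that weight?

13

Checking several routes:
F → C → A: max(12, 13) = 13
F → E → D → B → A: max(15, 17, 14, 18) = 18
F → C → E → D → B → A: max(12, 14, 17, 14, 18) = 18
F → E → C → A: max(15, 14, 13) = 15
F → D → E → C → A: max(18, 17, 14, 13) = 18
The minimum achievable maximum is 13.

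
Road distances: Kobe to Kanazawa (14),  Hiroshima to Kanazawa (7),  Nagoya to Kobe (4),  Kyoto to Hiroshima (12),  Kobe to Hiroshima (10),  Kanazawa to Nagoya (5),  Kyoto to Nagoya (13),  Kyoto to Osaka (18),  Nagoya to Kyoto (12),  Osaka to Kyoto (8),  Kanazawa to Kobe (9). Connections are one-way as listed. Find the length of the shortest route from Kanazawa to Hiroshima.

Routes from Kanazawa to Hiroshima:
Kanazawa -> Kobe -> Hiroshima: 9 + 10 = 19
Kanazawa -> Nagoya -> Kobe -> Hiroshima: 5 + 4 + 10 = 19
Kanazawa -> Nagoya -> Kyoto -> Hiroshima: 5 + 12 + 12 = 29
The minimum is 19.

19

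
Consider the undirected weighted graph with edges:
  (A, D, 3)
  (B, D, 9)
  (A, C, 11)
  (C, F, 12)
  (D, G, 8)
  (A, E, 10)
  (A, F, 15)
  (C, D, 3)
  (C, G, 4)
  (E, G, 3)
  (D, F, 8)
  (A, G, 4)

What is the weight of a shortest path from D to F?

Comparing a few candidate routes:
D-A-F: 3 + 15 = 18
D-G-C-F: 8 + 4 + 12 = 24
D-C-F: 3 + 12 = 15
D-A-G-C-F: 3 + 4 + 4 + 12 = 23
D-F: 8
Best route has total 8.

8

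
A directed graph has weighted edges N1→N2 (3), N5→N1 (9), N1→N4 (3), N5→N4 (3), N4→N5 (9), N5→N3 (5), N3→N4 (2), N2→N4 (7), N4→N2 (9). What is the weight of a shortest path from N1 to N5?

12

Paths from N1 to N5:
N1 → N2 → N4 → N5: 3 + 7 + 9 = 19
N1 → N4 → N5: 3 + 9 = 12
Shortest: 12.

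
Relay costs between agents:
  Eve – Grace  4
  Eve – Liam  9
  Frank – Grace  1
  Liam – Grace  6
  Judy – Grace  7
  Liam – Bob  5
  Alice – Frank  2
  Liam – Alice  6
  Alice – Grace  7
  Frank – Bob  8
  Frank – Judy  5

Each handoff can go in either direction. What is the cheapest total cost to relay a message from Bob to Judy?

13

A few of the Bob→Judy routes:
Bob-Frank-Judy: 8 + 5 = 13
Bob-Liam-Grace-Frank-Judy: 5 + 6 + 1 + 5 = 17
Bob-Liam-Grace-Judy: 5 + 6 + 7 = 18
Bob-Liam-Alice-Frank-Judy: 5 + 6 + 2 + 5 = 18
Bob-Frank-Grace-Judy: 8 + 1 + 7 = 16
Bob-Liam-Alice-Frank-Grace-Judy: 5 + 6 + 2 + 1 + 7 = 21
Shortest: 13.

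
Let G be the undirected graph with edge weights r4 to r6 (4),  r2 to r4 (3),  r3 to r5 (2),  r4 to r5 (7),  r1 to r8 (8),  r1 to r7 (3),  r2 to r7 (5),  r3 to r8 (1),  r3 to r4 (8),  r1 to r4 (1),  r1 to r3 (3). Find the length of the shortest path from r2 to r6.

7

Paths from r2 to r6:
r2 → r7 → r1 → r3 → r4 → r6: 5 + 3 + 3 + 8 + 4 = 23
r2 → r7 → r1 → r4 → r6: 5 + 3 + 1 + 4 = 13
r2 → r7 → r1 → r3 → r5 → r4 → r6: 5 + 3 + 3 + 2 + 7 + 4 = 24
r2 → r7 → r1 → r8 → r3 → r4 → r6: 5 + 3 + 8 + 1 + 8 + 4 = 29
r2 → r4 → r6: 3 + 4 = 7
r2 → r7 → r1 → r8 → r3 → r5 → r4 → r6: 5 + 3 + 8 + 1 + 2 + 7 + 4 = 30
Best route has total 7.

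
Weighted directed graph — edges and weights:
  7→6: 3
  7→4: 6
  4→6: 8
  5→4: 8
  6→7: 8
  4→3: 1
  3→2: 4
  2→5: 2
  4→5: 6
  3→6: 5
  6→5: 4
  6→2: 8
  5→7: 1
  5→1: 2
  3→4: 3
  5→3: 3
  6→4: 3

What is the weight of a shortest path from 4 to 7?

7

Checking several routes:
4 - 3 - 6 - 7: 1 + 5 + 8 = 14
4 - 3 - 6 - 5 - 7: 1 + 5 + 4 + 1 = 11
4 - 5 - 7: 6 + 1 = 7
4 - 6 - 5 - 7: 8 + 4 + 1 = 13
4 - 3 - 2 - 5 - 7: 1 + 4 + 2 + 1 = 8
Best route has total 7.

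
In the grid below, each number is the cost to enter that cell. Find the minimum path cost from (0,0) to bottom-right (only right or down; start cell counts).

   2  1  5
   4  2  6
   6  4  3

12

Take [0,0] → [0,1] → [1,1] → [2,1] → [2,2] for a total of 2 + 1 + 2 + 4 + 3 = 12.
(Top row then right column would cost 17.)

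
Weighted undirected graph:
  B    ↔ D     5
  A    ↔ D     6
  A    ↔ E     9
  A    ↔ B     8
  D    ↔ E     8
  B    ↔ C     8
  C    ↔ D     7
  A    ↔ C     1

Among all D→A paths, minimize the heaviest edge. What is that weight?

6

Paths from D to A:
D→E→A: max(8, 9) = 9
D→A: max(6) = 6
D→B→C→A: max(5, 8, 1) = 8
D→C→B→A: max(7, 8, 8) = 8
D→B→A: max(5, 8) = 8
D→C→A: max(7, 1) = 7
Smallest bottleneck: 6.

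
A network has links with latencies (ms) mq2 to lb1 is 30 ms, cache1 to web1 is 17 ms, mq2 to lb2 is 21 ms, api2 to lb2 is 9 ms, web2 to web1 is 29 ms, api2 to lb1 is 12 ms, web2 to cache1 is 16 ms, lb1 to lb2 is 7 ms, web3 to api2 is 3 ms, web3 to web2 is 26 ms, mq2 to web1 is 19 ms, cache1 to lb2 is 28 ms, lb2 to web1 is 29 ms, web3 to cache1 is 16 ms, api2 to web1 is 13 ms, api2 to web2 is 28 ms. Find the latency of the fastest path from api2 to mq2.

A few of the api2→mq2 routes:
api2 -> lb2 -> mq2: 9 + 21 = 30
api2 -> lb1 -> lb2 -> mq2: 12 + 7 + 21 = 40
api2 -> web1 -> mq2: 13 + 19 = 32
The minimum is 30 ms.

30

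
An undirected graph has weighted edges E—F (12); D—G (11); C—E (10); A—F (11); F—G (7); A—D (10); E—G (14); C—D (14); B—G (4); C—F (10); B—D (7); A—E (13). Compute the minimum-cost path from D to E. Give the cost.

23

Some routes from D to E:
D - B - G - E: 7 + 4 + 14 = 25
D - C - E: 14 + 10 = 24
D - B - G - F - E: 7 + 4 + 7 + 12 = 30
D - A - E: 10 + 13 = 23
D - G - E: 11 + 14 = 25
The minimum is 23.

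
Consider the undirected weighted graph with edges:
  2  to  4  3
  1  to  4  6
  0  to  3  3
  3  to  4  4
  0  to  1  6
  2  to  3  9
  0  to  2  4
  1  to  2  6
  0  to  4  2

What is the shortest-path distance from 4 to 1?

6

Some routes from 4 to 1:
4-1: 6
4-0-1: 2 + 6 = 8
4-2-1: 3 + 6 = 9
Best route has total 6.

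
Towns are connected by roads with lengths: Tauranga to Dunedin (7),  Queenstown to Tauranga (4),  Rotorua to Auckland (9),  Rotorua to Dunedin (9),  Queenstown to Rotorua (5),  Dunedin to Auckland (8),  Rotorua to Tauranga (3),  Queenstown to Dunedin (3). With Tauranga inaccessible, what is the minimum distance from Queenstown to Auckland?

11

Candidate routes:
Queenstown → Rotorua → Auckland: 5 + 9 = 14
Queenstown → Rotorua → Dunedin → Auckland: 5 + 9 + 8 = 22
Queenstown → Dunedin → Auckland: 3 + 8 = 11
Queenstown → Dunedin → Rotorua → Auckland: 3 + 9 + 9 = 21
Shortest: 11.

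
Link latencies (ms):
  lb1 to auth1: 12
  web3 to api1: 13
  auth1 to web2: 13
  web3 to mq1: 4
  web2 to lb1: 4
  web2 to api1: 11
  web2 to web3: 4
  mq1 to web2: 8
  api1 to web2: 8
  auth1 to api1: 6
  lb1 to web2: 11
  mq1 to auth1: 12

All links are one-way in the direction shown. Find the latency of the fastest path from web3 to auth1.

Routes from web3 to auth1:
web3 → api1 → web2 → lb1 → auth1: 13 + 8 + 4 + 12 = 37
web3 → mq1 → web2 → lb1 → auth1: 4 + 8 + 4 + 12 = 28
web3 → mq1 → auth1: 4 + 12 = 16
Shortest: 16 ms.

16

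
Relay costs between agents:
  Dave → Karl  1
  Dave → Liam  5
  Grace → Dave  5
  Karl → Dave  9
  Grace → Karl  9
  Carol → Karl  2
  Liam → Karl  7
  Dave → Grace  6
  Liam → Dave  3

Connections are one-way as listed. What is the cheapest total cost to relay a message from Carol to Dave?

11

Routes from Carol to Dave:
Carol→Karl→Dave: 2 + 9 = 11
The minimum is 11.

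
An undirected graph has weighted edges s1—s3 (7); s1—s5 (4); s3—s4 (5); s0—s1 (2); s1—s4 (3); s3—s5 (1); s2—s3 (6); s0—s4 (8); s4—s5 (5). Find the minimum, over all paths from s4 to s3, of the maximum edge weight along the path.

4

Some routes from s4 to s3:
s4 → s3: max(5) = 5
s4 → s1 → s3: max(3, 7) = 7
s4 → s5 → s3: max(5, 1) = 5
s4 → s1 → s5 → s3: max(3, 4, 1) = 4
Best route has worst link 4.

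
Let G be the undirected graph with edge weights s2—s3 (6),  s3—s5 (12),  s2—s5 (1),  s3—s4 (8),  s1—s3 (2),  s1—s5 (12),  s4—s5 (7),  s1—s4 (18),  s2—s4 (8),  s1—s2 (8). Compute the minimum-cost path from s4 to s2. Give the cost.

8

Comparing a few candidate routes:
s4 → s2: 8
s4 → s3 → s2: 8 + 6 = 14
s4 → s5 → s2: 7 + 1 = 8
The minimum is 8.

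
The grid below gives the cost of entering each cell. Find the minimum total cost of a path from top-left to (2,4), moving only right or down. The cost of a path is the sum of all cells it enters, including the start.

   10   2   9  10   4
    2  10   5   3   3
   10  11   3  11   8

Cheapest: (0,0)→(0,1)→(0,2)→(1,2)→(1,3)→(1,4)→(2,4)
  10 + 2 + 9 + 5 + 3 + 3 + 8 = 40
For comparison, the top-then-right route costs 46.

40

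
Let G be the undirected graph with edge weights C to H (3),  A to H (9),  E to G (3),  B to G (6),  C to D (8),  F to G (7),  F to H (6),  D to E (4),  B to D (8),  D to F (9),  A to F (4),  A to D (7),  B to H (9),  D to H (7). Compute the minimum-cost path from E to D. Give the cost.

4

Checking several routes:
E -> D: 4
E -> G -> F -> H -> D: 3 + 7 + 6 + 7 = 23
E -> G -> B -> D: 3 + 6 + 8 = 17
E -> G -> F -> D: 3 + 7 + 9 = 19
E -> G -> F -> A -> D: 3 + 7 + 4 + 7 = 21
The minimum is 4.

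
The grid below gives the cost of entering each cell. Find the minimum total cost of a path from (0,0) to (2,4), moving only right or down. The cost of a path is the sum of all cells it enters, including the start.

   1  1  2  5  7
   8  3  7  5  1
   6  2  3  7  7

22

Take r0c0 r0c1 r0c2 r0c3 r1c3 r1c4 r2c4 for a total of 1 + 1 + 2 + 5 + 5 + 1 + 7 = 22.
For comparison, the top-then-right route costs 24.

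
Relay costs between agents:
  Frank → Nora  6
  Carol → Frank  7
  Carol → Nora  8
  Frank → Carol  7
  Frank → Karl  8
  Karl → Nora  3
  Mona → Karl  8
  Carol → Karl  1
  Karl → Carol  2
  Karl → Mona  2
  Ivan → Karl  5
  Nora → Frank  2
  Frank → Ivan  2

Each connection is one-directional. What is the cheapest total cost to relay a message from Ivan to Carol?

7

Routes from Ivan to Carol:
Ivan -> Karl -> Nora -> Frank -> Carol: 5 + 3 + 2 + 7 = 17
Ivan -> Karl -> Carol: 5 + 2 = 7
Best route has total 7.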